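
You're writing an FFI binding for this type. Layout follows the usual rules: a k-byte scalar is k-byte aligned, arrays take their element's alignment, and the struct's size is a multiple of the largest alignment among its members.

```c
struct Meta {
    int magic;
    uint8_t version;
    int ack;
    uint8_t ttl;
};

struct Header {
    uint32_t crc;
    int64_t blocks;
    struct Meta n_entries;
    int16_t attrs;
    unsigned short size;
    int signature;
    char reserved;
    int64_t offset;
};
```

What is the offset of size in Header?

Meta: 0..4  magic  (4B, 4-aligned); 4..5  version  (1B, 1-aligned); 5..8  -- padding (3B); 8..12  ack  (4B, 4-aligned); 12..13  ttl  (1B, 1-aligned); 13..16  -- tail padding (3B); sizeof = 16, alignof = 4
0..4  crc  (4B, 4-aligned)
4..8  -- padding (4B)
8..16  blocks  (8B, 8-aligned)
16..32  n_entries  (16B, 4-aligned)
32..34  attrs  (2B, 2-aligned)
34..36  size  (2B, 2-aligned)

34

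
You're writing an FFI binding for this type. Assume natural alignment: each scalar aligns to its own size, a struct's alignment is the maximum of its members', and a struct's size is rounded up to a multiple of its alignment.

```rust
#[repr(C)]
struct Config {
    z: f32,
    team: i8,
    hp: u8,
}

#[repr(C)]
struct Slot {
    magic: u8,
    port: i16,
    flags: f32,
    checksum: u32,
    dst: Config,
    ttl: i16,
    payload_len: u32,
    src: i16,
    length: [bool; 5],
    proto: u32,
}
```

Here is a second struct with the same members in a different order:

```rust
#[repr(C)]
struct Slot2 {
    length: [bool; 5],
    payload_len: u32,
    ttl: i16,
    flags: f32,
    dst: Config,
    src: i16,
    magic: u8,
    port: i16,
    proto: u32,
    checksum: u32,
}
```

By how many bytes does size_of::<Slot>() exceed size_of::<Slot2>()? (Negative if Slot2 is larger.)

-4

Config: 0..4  z  (4B, 4-aligned); 4..5  team  (1B, 1-aligned); 5..6  hp  (1B, 1-aligned); 6..8  -- tail padding (2B); sizeof = 8, alignof = 4
0..1  magic  (1B, 1-aligned)
1..2  -- padding (1B)
2..4  port  (2B, 2-aligned)
4..8  flags  (4B, 4-aligned)
8..12  checksum  (4B, 4-aligned)
12..20  dst  (8B, 4-aligned)
20..22  ttl  (2B, 2-aligned)
22..24  -- padding (2B)
24..28  payload_len  (4B, 4-aligned)
28..30  src  (2B, 2-aligned)
30..35  length  (5B, 1-aligned)
35..36  -- padding (1B)
36..40  proto  (4B, 4-aligned)
sizeof = 40, alignof = 4
— Slot2 —
0..5  length  (5B, 1-aligned)
5..8  -- padding (3B)
8..12  payload_len  (4B, 4-aligned)
12..14  ttl  (2B, 2-aligned)
14..16  -- padding (2B)
16..20  flags  (4B, 4-aligned)
20..28  dst  (8B, 4-aligned)
28..30  src  (2B, 2-aligned)
30..31  magic  (1B, 1-aligned)
31..32  -- padding (1B)
32..34  port  (2B, 2-aligned)
34..36  -- padding (2B)
36..40  proto  (4B, 4-aligned)
40..44  checksum  (4B, 4-aligned)
sizeof = 44, alignof = 4
40 − 44 = -4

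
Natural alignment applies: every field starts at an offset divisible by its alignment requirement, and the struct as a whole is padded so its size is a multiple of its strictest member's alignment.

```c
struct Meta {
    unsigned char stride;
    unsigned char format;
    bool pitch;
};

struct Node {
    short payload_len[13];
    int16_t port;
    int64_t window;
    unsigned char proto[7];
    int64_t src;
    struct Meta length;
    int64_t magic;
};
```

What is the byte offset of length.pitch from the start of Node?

58

Meta: @0: stride [1B, align 1] → 1; @1: format [1B, align 1] → 2; @2: pitch [1B, align 1] → 3; size 3, align 1
@0: payload_len [26B, align 2] → 26
@26: port [2B, align 2] → 28
+4 pad (align 8)
@32: window [8B, align 8] → 40
@40: proto [7B, align 1] → 47
+1 pad (align 8)
@48: src [8B, align 8] → 56
@56: length [3B, align 1] → 59
within Meta: pitch at 2
56 + 2 = 58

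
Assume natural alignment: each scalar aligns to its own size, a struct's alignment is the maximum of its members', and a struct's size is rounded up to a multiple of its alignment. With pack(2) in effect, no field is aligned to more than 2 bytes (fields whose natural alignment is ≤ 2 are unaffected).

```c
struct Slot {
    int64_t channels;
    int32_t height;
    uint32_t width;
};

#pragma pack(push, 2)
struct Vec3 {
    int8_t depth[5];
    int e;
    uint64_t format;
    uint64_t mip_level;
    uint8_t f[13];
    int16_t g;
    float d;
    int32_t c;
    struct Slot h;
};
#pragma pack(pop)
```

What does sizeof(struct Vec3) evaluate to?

66

Slot: channels at 0 (size 8, align 8) → ends 8; height at 8 (size 4, align 4) → ends 12; width at 12 (size 4, align 4) → ends 16; total 16 bytes, alignment 8
depth at 0 (size 5, align 1) → ends 5
pad 1 to align 2 for e
e at 6 (size 4, align 2) → ends 10
format at 10 (size 8, align 2) → ends 18
mip_level at 18 (size 8, align 2) → ends 26
f at 26 (size 13, align 1) → ends 39
pad 1 to align 2 for g
g at 40 (size 2, align 2) → ends 42
d at 42 (size 4, align 2) → ends 46
c at 46 (size 4, align 2) → ends 50
h at 50 (size 16, align 2) → ends 66
total 66 bytes, alignment 2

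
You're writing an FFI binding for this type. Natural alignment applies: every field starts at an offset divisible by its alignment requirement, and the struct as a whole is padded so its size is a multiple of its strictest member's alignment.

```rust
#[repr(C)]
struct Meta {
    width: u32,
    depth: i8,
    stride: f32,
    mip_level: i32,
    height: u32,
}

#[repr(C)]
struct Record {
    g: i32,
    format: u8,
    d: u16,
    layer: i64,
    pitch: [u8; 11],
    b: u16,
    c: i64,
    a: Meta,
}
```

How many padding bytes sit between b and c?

2

Meta: 0..4  width  (4B, 4-aligned); 4..5  depth  (1B, 1-aligned); 5..8  -- padding (3B); 8..12  stride  (4B, 4-aligned); 12..16  mip_level  (4B, 4-aligned); 16..20  height  (4B, 4-aligned); sizeof = 20, alignof = 4
0..4  g  (4B, 4-aligned)
4..5  format  (1B, 1-aligned)
5..6  -- padding (1B)
6..8  d  (2B, 2-aligned)
8..16  layer  (8B, 8-aligned)
16..27  pitch  (11B, 1-aligned)
27..28  -- padding (1B)
28..30  b  (2B, 2-aligned)
30..32  -- padding (2B)
32..40  c  (8B, 8-aligned)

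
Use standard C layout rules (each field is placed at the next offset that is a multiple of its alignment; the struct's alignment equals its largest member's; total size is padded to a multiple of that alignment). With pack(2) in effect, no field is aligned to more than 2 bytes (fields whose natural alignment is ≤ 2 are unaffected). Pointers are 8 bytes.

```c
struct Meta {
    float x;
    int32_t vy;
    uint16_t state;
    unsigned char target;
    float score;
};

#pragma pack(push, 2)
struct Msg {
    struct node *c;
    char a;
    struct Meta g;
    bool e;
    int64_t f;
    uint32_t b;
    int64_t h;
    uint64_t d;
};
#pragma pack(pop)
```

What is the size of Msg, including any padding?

56

Meta: @0: x [4B, align 4] → 4; @4: vy [4B, align 4] → 8; @8: state [2B, align 2] → 10; @10: target [1B, align 1] → 11; +1 pad (align 4); @12: score [4B, align 4] → 16; size 16, align 4
@0: c [8B, align 2] → 8
@8: a [1B, align 1] → 9
+1 pad (align 2)
@10: g [16B, align 2] → 26
@26: e [1B, align 1] → 27
+1 pad (align 2)
@28: f [8B, align 2] → 36
@36: b [4B, align 2] → 40
@40: h [8B, align 2] → 48
@48: d [8B, align 2] → 56
size 56, align 2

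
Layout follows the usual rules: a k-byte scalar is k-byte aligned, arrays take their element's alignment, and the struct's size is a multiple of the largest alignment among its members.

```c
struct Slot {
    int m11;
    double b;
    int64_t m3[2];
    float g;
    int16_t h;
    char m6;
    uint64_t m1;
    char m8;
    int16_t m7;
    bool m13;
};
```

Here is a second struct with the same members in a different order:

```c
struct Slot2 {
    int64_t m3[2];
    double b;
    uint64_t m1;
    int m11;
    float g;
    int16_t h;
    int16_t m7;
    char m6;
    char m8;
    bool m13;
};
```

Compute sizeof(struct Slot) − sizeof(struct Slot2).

8

0..4  m11  (4B, 4-aligned)
4..8  -- padding (4B)
8..16  b  (8B, 8-aligned)
16..32  m3  (16B, 8-aligned)
32..36  g  (4B, 4-aligned)
36..38  h  (2B, 2-aligned)
38..39  m6  (1B, 1-aligned)
39..40  -- padding (1B)
40..48  m1  (8B, 8-aligned)
48..49  m8  (1B, 1-aligned)
49..50  -- padding (1B)
50..52  m7  (2B, 2-aligned)
52..53  m13  (1B, 1-aligned)
53..56  -- tail padding (3B)
sizeof = 56, alignof = 8
— Slot2 —
0..16  m3  (16B, 8-aligned)
16..24  b  (8B, 8-aligned)
24..32  m1  (8B, 8-aligned)
32..36  m11  (4B, 4-aligned)
36..40  g  (4B, 4-aligned)
40..42  h  (2B, 2-aligned)
42..44  m7  (2B, 2-aligned)
44..45  m6  (1B, 1-aligned)
45..46  m8  (1B, 1-aligned)
46..47  m13  (1B, 1-aligned)
47..48  -- tail padding (1B)
sizeof = 48, alignof = 8
56 − 48 = 8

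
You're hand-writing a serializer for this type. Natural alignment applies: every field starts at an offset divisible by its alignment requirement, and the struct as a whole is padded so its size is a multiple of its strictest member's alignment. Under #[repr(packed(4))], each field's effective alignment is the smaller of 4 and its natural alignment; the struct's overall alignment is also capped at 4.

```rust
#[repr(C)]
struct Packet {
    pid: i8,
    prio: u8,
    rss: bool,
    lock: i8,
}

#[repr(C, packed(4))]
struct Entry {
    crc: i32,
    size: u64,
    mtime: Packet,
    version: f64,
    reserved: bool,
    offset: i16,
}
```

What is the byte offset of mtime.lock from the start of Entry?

15

Packet: @0: pid [1B, align 1] → 1; @1: prio [1B, align 1] → 2; @2: rss [1B, align 1] → 3; @3: lock [1B, align 1] → 4; size 4, align 1
@0: crc [4B, align 4] → 4
@4: size [8B, align 4] → 12
@12: mtime [4B, align 1] → 16
within Packet: lock at 3
12 + 3 = 15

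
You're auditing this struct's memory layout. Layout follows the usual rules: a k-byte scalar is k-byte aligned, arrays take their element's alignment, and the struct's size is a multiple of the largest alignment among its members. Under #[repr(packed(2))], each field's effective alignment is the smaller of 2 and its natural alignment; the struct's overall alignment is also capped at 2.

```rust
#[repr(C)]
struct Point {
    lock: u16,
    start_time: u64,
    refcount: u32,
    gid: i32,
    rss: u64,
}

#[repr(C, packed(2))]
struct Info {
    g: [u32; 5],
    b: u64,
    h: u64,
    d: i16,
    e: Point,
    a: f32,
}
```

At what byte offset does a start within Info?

Point: 0..2  lock  (2B, 2-aligned); 2..8  -- padding (6B); 8..16  start_time  (8B, 8-aligned); 16..20  refcount  (4B, 4-aligned); 20..24  gid  (4B, 4-aligned); 24..32  rss  (8B, 8-aligned); sizeof = 32, alignof = 8
0..20  g  (20B, 2-aligned)
20..28  b  (8B, 2-aligned)
28..36  h  (8B, 2-aligned)
36..38  d  (2B, 2-aligned)
38..70  e  (32B, 2-aligned)
70..74  a  (4B, 2-aligned)

70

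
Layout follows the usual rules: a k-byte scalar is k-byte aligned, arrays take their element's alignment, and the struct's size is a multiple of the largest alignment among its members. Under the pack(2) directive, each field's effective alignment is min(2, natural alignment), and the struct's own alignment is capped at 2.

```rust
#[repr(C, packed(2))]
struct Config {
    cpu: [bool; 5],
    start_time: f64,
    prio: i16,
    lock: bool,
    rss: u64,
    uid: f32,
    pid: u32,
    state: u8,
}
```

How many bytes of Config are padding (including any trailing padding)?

3

0..5  cpu  (5B, 1-aligned)
5..6  -- padding (1B)
6..14  start_time  (8B, 2-aligned)
14..16  prio  (2B, 2-aligned)
16..17  lock  (1B, 1-aligned)
17..18  -- padding (1B)
18..26  rss  (8B, 2-aligned)
26..30  uid  (4B, 2-aligned)
30..34  pid  (4B, 2-aligned)
34..35  state  (1B, 1-aligned)
35..36  -- tail padding (1B)
sizeof = 36, alignof = 2
data bytes 33, size 36 → padding 3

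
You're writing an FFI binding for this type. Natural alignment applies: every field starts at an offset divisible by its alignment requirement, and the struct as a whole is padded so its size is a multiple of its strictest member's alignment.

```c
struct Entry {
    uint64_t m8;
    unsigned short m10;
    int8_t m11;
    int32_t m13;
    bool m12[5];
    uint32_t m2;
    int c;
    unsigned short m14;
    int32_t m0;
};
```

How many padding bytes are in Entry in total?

6

m8 at 0 (size 8, align 8) → ends 8
m10 at 8 (size 2, align 2) → ends 10
m11 at 10 (size 1, align 1) → ends 11
pad 1 to align 4 for m13
m13 at 12 (size 4, align 4) → ends 16
m12 at 16 (size 5, align 1) → ends 21
pad 3 to align 4 for m2
m2 at 24 (size 4, align 4) → ends 28
c at 28 (size 4, align 4) → ends 32
m14 at 32 (size 2, align 2) → ends 34
pad 2 to align 4 for m0
m0 at 36 (size 4, align 4) → ends 40
total 40 bytes, alignment 8
data bytes 34, size 40 → padding 6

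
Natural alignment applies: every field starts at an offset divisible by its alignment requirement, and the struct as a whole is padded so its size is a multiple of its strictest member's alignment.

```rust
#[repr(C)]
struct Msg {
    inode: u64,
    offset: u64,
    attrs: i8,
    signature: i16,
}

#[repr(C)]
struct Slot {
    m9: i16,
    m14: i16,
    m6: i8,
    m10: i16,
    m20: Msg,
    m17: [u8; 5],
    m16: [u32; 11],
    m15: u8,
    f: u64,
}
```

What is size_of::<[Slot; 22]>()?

Msg: 0..8  inode  (8B, 8-aligned); 8..16  offset  (8B, 8-aligned); 16..17  attrs  (1B, 1-aligned); 17..18  -- padding (1B); 18..20  signature  (2B, 2-aligned); 20..24  -- tail padding (4B); sizeof = 24, alignof = 8
0..2  m9  (2B, 2-aligned)
2..4  m14  (2B, 2-aligned)
4..5  m6  (1B, 1-aligned)
5..6  -- padding (1B)
6..8  m10  (2B, 2-aligned)
8..32  m20  (24B, 8-aligned)
32..37  m17  (5B, 1-aligned)
37..40  -- padding (3B)
40..84  m16  (44B, 4-aligned)
84..85  m15  (1B, 1-aligned)
85..88  -- padding (3B)
88..96  f  (8B, 8-aligned)
sizeof = 96, alignof = 8
array of 22: 22 × 96 = 2112

2112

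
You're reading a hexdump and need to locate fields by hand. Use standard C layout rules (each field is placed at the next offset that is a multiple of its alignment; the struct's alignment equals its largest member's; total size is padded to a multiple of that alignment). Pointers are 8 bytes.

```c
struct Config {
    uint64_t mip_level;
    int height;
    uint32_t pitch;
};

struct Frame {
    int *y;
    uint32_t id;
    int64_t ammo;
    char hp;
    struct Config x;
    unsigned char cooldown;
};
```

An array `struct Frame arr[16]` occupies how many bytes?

896

Config: mip_level at 0 (size 8, align 8) → ends 8; height at 8 (size 4, align 4) → ends 12; pitch at 12 (size 4, align 4) → ends 16; total 16 bytes, alignment 8
y at 0 (size 8, align 8) → ends 8
id at 8 (size 4, align 4) → ends 12
pad 4 to align 8 for ammo
ammo at 16 (size 8, align 8) → ends 24
hp at 24 (size 1, align 1) → ends 25
pad 7 to align 8 for x
x at 32 (size 16, align 8) → ends 48
cooldown at 48 (size 1, align 1) → ends 49
tail pad 7 to reach multiple of 8
total 56 bytes, alignment 8
array of 16: 16 × 56 = 896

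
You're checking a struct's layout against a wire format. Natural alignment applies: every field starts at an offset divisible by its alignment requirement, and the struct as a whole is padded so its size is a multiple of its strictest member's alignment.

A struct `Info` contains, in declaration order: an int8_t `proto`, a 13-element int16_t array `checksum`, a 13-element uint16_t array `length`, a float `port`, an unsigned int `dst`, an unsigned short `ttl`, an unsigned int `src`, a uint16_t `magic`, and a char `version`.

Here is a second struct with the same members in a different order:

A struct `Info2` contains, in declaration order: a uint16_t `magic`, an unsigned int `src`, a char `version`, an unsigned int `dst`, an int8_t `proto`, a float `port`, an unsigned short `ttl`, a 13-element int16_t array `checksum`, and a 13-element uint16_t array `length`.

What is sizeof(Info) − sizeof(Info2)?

-4

@0: proto [1B, align 1] → 1
+1 pad (align 2)
@2: checksum [26B, align 2] → 28
@28: length [26B, align 2] → 54
+2 pad (align 4)
@56: port [4B, align 4] → 60
@60: dst [4B, align 4] → 64
@64: ttl [2B, align 2] → 66
+2 pad (align 4)
@68: src [4B, align 4] → 72
@72: magic [2B, align 2] → 74
@74: version [1B, align 1] → 75
+1 tail pad (align 4)
size 76, align 4
— Info2 —
@0: magic [2B, align 2] → 2
+2 pad (align 4)
@4: src [4B, align 4] → 8
@8: version [1B, align 1] → 9
+3 pad (align 4)
@12: dst [4B, align 4] → 16
@16: proto [1B, align 1] → 17
+3 pad (align 4)
@20: port [4B, align 4] → 24
@24: ttl [2B, align 2] → 26
@26: checksum [26B, align 2] → 52
@52: length [26B, align 2] → 78
+2 tail pad (align 4)
size 80, align 4
76 − 80 = -4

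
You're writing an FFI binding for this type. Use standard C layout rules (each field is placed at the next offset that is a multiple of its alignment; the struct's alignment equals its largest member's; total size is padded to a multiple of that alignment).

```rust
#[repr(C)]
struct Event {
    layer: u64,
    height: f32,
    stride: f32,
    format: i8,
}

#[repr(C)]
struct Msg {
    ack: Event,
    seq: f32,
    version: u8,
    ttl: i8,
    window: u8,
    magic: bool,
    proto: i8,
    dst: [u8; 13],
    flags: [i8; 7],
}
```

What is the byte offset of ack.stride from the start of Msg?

12

Event: layer at 0 (size 8, align 8) → ends 8; height at 8 (size 4, align 4) → ends 12; stride at 12 (size 4, align 4) → ends 16; format at 16 (size 1, align 1) → ends 17; tail pad 7 to reach multiple of 8; total 24 bytes, alignment 8
ack at 0 (size 24, align 8) → ends 24
within Event: stride at 12
0 + 12 = 12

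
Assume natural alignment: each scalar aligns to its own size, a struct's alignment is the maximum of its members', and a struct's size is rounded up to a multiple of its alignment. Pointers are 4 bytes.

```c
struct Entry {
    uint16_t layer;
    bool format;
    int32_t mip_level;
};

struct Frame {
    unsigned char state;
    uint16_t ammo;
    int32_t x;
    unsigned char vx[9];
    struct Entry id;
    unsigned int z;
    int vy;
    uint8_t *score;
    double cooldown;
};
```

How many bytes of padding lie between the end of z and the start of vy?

0

Entry: layer at 0 (size 2, align 2) → ends 2; format at 2 (size 1, align 1) → ends 3; pad 1 to align 4 for mip_level; mip_level at 4 (size 4, align 4) → ends 8; total 8 bytes, alignment 4
state at 0 (size 1, align 1) → ends 1
pad 1 to align 2 for ammo
ammo at 2 (size 2, align 2) → ends 4
x at 4 (size 4, align 4) → ends 8
vx at 8 (size 9, align 1) → ends 17
pad 3 to align 4 for id
id at 20 (size 8, align 4) → ends 28
z at 28 (size 4, align 4) → ends 32
vy at 32 (size 4, align 4) → ends 36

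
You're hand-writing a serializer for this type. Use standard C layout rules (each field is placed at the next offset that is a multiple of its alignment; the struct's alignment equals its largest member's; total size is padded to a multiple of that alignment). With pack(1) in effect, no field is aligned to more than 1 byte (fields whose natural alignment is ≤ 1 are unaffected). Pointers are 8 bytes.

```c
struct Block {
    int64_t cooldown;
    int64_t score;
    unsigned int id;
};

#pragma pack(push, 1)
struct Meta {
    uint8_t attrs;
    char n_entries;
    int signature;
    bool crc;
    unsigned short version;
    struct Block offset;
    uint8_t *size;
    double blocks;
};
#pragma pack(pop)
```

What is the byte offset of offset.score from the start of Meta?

17

Block: cooldown at 0 (size 8, align 8) → ends 8; score at 8 (size 8, align 8) → ends 16; id at 16 (size 4, align 4) → ends 20; tail pad 4 to reach multiple of 8; total 24 bytes, alignment 8
attrs at 0 (size 1, align 1) → ends 1
n_entries at 1 (size 1, align 1) → ends 2
signature at 2 (size 4, align 1) → ends 6
crc at 6 (size 1, align 1) → ends 7
version at 7 (size 2, align 1) → ends 9
offset at 9 (size 24, align 1) → ends 33
within Block: score at 8
9 + 8 = 17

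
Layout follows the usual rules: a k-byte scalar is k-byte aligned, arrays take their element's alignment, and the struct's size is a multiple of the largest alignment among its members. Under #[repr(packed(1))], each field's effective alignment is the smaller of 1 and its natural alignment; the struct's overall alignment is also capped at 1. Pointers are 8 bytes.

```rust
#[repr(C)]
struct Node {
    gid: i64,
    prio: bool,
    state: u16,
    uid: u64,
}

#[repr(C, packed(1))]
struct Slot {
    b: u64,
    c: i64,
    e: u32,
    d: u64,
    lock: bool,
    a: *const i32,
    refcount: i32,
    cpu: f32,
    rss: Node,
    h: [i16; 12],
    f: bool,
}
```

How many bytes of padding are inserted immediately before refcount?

Node: @0: gid [8B, align 8] → 8; @8: prio [1B, align 1] → 9; +1 pad (align 2); @10: state [2B, align 2] → 12; +4 pad (align 8); @16: uid [8B, align 8] → 24; size 24, align 8
@0: b [8B, align 1] → 8
@8: c [8B, align 1] → 16
@16: e [4B, align 1] → 20
@20: d [8B, align 1] → 28
@28: lock [1B, align 1] → 29
@29: a [8B, align 1] → 37
@37: refcount [4B, align 1] → 41

0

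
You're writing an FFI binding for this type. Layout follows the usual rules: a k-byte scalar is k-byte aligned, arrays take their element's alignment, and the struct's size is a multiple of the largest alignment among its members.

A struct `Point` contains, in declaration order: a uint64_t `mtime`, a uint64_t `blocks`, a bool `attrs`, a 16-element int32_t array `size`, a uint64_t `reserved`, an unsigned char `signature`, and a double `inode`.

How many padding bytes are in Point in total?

14

mtime at 0 (size 8, align 8) → ends 8
blocks at 8 (size 8, align 8) → ends 16
attrs at 16 (size 1, align 1) → ends 17
pad 3 to align 4 for size
size at 20 (size 64, align 4) → ends 84
pad 4 to align 8 for reserved
reserved at 88 (size 8, align 8) → ends 96
signature at 96 (size 1, align 1) → ends 97
pad 7 to align 8 for inode
inode at 104 (size 8, align 8) → ends 112
total 112 bytes, alignment 8
data bytes 98, size 112 → padding 14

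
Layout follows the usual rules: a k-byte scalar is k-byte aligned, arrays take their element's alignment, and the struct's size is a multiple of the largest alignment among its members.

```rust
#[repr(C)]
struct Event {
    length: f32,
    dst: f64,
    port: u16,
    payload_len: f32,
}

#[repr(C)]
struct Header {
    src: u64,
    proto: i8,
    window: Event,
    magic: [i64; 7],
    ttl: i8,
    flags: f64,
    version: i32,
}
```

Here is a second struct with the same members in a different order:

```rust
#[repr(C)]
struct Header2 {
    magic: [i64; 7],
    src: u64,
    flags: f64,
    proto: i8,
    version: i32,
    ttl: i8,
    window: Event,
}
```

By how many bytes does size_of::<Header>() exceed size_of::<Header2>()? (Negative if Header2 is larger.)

8

Event: length at 0 (size 4, align 4) → ends 4; pad 4 to align 8 for dst; dst at 8 (size 8, align 8) → ends 16; port at 16 (size 2, align 2) → ends 18; pad 2 to align 4 for payload_len; payload_len at 20 (size 4, align 4) → ends 24; total 24 bytes, alignment 8
src at 0 (size 8, align 8) → ends 8
proto at 8 (size 1, align 1) → ends 9
pad 7 to align 8 for window
window at 16 (size 24, align 8) → ends 40
magic at 40 (size 56, align 8) → ends 96
ttl at 96 (size 1, align 1) → ends 97
pad 7 to align 8 for flags
flags at 104 (size 8, align 8) → ends 112
version at 112 (size 4, align 4) → ends 116
tail pad 4 to reach multiple of 8
total 120 bytes, alignment 8
— Header2 —
magic at 0 (size 56, align 8) → ends 56
src at 56 (size 8, align 8) → ends 64
flags at 64 (size 8, align 8) → ends 72
proto at 72 (size 1, align 1) → ends 73
pad 3 to align 4 for version
version at 76 (size 4, align 4) → ends 80
ttl at 80 (size 1, align 1) → ends 81
pad 7 to align 8 for window
window at 88 (size 24, align 8) → ends 112
total 112 bytes, alignment 8
120 − 112 = 8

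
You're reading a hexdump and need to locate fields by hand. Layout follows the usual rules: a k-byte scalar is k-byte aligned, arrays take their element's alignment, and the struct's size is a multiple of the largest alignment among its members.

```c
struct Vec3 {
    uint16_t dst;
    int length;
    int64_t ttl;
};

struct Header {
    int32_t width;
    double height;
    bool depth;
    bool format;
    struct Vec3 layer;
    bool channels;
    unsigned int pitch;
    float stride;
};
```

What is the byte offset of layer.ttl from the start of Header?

Vec3: 0..2  dst  (2B, 2-aligned); 2..4  -- padding (2B); 4..8  length  (4B, 4-aligned); 8..16  ttl  (8B, 8-aligned); sizeof = 16, alignof = 8
0..4  width  (4B, 4-aligned)
4..8  -- padding (4B)
8..16  height  (8B, 8-aligned)
16..17  depth  (1B, 1-aligned)
17..18  format  (1B, 1-aligned)
18..24  -- padding (6B)
24..40  layer  (16B, 8-aligned)
within Vec3: ttl at 8
24 + 8 = 32

32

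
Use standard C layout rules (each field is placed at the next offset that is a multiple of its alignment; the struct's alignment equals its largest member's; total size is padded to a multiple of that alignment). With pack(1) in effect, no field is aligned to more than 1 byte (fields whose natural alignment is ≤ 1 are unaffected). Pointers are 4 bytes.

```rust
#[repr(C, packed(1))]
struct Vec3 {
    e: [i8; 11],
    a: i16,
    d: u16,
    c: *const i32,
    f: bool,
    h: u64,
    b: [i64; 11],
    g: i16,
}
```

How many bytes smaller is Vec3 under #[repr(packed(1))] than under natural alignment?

10

natural layout:
  @0: e [11B, align 1] → 11
  +1 pad (align 2)
  @12: a [2B, align 2] → 14
  @14: d [2B, align 2] → 16
  @16: c [4B, align 4] → 20
  @20: f [1B, align 1] → 21
  +3 pad (align 8)
  @24: h [8B, align 8] → 32
  @32: b [88B, align 8] → 120
  @120: g [2B, align 2] → 122
  +6 tail pad (align 8)
  size 128, align 8
packed(1) layout:
  @0: e [11B, align 1] → 11
  @11: a [2B, align 1] → 13
  @13: d [2B, align 1] → 15
  @15: c [4B, align 1] → 19
  @19: f [1B, align 1] → 20
  @20: h [8B, align 1] → 28
  @28: b [88B, align 1] → 116
  @116: g [2B, align 1] → 118
  size 118, align 1
128 − 118 = 10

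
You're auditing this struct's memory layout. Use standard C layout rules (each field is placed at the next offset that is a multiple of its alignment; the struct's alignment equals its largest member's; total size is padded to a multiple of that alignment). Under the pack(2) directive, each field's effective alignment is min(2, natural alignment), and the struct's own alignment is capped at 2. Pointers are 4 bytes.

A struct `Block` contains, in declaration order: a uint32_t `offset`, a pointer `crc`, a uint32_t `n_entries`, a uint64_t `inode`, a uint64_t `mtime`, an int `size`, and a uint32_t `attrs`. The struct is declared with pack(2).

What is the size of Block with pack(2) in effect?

36

offset at 0 (size 4, align 2) → ends 4
crc at 4 (size 4, align 2) → ends 8
n_entries at 8 (size 4, align 2) → ends 12
inode at 12 (size 8, align 2) → ends 20
mtime at 20 (size 8, align 2) → ends 28
size at 28 (size 4, align 2) → ends 32
attrs at 32 (size 4, align 2) → ends 36
total 36 bytes, alignment 2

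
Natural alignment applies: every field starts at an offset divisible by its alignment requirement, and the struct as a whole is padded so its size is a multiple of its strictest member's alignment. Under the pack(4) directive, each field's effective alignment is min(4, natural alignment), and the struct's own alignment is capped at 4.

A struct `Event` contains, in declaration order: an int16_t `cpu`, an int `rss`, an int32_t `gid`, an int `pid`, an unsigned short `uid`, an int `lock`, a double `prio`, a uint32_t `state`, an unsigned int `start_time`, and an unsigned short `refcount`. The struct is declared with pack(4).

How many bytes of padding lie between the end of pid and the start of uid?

0

cpu at 0 (size 2, align 2) → ends 2
pad 2 to align 4 for rss
rss at 4 (size 4, align 4) → ends 8
gid at 8 (size 4, align 4) → ends 12
pid at 12 (size 4, align 4) → ends 16
uid at 16 (size 2, align 2) → ends 18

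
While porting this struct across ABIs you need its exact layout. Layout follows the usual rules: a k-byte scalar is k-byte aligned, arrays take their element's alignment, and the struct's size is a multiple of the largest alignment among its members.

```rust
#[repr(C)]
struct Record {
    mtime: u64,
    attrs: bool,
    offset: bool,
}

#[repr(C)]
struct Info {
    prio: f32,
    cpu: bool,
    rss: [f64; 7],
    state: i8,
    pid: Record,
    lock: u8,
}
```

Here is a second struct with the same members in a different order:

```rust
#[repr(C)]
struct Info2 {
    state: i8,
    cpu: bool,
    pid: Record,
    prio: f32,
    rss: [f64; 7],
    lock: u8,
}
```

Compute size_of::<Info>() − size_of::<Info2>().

0

Record: @0: mtime [8B, align 8] → 8; @8: attrs [1B, align 1] → 9; @9: offset [1B, align 1] → 10; +6 tail pad (align 8); size 16, align 8
@0: prio [4B, align 4] → 4
@4: cpu [1B, align 1] → 5
+3 pad (align 8)
@8: rss [56B, align 8] → 64
@64: state [1B, align 1] → 65
+7 pad (align 8)
@72: pid [16B, align 8] → 88
@88: lock [1B, align 1] → 89
+7 tail pad (align 8)
size 96, align 8
— Info2 —
@0: state [1B, align 1] → 1
@1: cpu [1B, align 1] → 2
+6 pad (align 8)
@8: pid [16B, align 8] → 24
@24: prio [4B, align 4] → 28
+4 pad (align 8)
@32: rss [56B, align 8] → 88
@88: lock [1B, align 1] → 89
+7 tail pad (align 8)
size 96, align 8
96 − 96 = 0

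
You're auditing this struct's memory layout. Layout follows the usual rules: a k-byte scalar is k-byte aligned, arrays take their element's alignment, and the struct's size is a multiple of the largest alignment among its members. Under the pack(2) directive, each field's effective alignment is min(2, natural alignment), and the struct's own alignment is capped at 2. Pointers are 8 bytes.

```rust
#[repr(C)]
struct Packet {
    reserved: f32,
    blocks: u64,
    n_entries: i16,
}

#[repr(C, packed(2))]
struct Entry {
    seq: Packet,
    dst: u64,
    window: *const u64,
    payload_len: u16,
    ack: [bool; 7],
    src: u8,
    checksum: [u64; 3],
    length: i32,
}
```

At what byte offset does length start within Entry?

74

Packet: @0: reserved [4B, align 4] → 4; +4 pad (align 8); @8: blocks [8B, align 8] → 16; @16: n_entries [2B, align 2] → 18; +6 tail pad (align 8); size 24, align 8
@0: seq [24B, align 2] → 24
@24: dst [8B, align 2] → 32
@32: window [8B, align 2] → 40
@40: payload_len [2B, align 2] → 42
@42: ack [7B, align 1] → 49
@49: src [1B, align 1] → 50
@50: checksum [24B, align 2] → 74
@74: length [4B, align 2] → 78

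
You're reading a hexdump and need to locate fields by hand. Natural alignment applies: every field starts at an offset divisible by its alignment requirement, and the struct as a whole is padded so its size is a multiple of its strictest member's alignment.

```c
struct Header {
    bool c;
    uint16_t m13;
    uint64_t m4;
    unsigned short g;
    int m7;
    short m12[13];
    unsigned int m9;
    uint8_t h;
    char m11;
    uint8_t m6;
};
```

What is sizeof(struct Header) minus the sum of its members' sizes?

14

c at 0 (size 1, align 1) → ends 1
pad 1 to align 2 for m13
m13 at 2 (size 2, align 2) → ends 4
pad 4 to align 8 for m4
m4 at 8 (size 8, align 8) → ends 16
g at 16 (size 2, align 2) → ends 18
pad 2 to align 4 for m7
m7 at 20 (size 4, align 4) → ends 24
m12 at 24 (size 26, align 2) → ends 50
pad 2 to align 4 for m9
m9 at 52 (size 4, align 4) → ends 56
h at 56 (size 1, align 1) → ends 57
m11 at 57 (size 1, align 1) → ends 58
m6 at 58 (size 1, align 1) → ends 59
tail pad 5 to reach multiple of 8
total 64 bytes, alignment 8
data bytes 50, size 64 → padding 14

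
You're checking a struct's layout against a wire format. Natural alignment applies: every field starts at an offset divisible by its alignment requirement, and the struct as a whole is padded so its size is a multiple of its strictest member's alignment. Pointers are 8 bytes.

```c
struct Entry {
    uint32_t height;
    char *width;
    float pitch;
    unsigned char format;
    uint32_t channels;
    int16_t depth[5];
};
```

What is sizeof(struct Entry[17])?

680

height at 0 (size 4, align 4) → ends 4
pad 4 to align 8 for width
width at 8 (size 8, align 8) → ends 16
pitch at 16 (size 4, align 4) → ends 20
format at 20 (size 1, align 1) → ends 21
pad 3 to align 4 for channels
channels at 24 (size 4, align 4) → ends 28
depth at 28 (size 10, align 2) → ends 38
tail pad 2 to reach multiple of 8
total 40 bytes, alignment 8
array of 17: 17 × 40 = 680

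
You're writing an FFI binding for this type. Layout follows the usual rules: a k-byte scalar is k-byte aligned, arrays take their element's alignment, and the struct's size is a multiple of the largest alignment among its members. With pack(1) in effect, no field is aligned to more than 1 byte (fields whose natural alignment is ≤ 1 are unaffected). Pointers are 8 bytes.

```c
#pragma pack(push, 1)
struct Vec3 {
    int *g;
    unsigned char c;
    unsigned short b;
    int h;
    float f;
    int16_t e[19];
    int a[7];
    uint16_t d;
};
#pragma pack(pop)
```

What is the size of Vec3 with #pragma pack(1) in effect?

0..8  g  (8B, 1-aligned)
8..9  c  (1B, 1-aligned)
9..11  b  (2B, 1-aligned)
11..15  h  (4B, 1-aligned)
15..19  f  (4B, 1-aligned)
19..57  e  (38B, 1-aligned)
57..85  a  (28B, 1-aligned)
85..87  d  (2B, 1-aligned)
sizeof = 87, alignof = 1

87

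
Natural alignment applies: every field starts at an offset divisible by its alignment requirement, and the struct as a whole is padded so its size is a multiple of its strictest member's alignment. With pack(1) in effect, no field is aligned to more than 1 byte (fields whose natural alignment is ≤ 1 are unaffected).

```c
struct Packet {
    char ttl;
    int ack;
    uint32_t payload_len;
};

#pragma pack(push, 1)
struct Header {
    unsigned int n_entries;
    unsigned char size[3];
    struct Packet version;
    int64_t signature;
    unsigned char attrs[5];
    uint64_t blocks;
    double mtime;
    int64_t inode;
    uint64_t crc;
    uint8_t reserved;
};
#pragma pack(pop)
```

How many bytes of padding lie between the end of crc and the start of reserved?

0

Packet: @0: ttl [1B, align 1] → 1; +3 pad (align 4); @4: ack [4B, align 4] → 8; @8: payload_len [4B, align 4] → 12; size 12, align 4
@0: n_entries [4B, align 1] → 4
@4: size [3B, align 1] → 7
@7: version [12B, align 1] → 19
@19: signature [8B, align 1] → 27
@27: attrs [5B, align 1] → 32
@32: blocks [8B, align 1] → 40
@40: mtime [8B, align 1] → 48
@48: inode [8B, align 1] → 56
@56: crc [8B, align 1] → 64
@64: reserved [1B, align 1] → 65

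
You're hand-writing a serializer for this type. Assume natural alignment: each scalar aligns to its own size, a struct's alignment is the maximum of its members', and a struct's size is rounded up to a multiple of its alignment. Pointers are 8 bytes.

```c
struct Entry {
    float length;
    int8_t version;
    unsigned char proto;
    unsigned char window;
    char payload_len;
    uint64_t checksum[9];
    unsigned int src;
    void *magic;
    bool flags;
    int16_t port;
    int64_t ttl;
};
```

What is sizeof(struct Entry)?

@0: length [4B, align 4] → 4
@4: version [1B, align 1] → 5
@5: proto [1B, align 1] → 6
@6: window [1B, align 1] → 7
@7: payload_len [1B, align 1] → 8
@8: checksum [72B, align 8] → 80
@80: src [4B, align 4] → 84
+4 pad (align 8)
@88: magic [8B, align 8] → 96
@96: flags [1B, align 1] → 97
+1 pad (align 2)
@98: port [2B, align 2] → 100
+4 pad (align 8)
@104: ttl [8B, align 8] → 112
size 112, align 8

112 bytes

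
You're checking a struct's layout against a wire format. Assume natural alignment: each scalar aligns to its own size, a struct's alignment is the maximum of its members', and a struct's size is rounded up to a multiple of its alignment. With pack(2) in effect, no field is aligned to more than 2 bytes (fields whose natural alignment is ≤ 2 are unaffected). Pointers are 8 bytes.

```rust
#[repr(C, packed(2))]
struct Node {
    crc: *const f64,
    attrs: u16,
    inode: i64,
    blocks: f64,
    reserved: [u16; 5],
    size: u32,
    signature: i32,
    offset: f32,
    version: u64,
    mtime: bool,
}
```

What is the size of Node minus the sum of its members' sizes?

1

0..8  crc  (8B, 2-aligned)
8..10  attrs  (2B, 2-aligned)
10..18  inode  (8B, 2-aligned)
18..26  blocks  (8B, 2-aligned)
26..36  reserved  (10B, 2-aligned)
36..40  size  (4B, 2-aligned)
40..44  signature  (4B, 2-aligned)
44..48  offset  (4B, 2-aligned)
48..56  version  (8B, 2-aligned)
56..57  mtime  (1B, 1-aligned)
57..58  -- tail padding (1B)
sizeof = 58, alignof = 2
data bytes 57, size 58 → padding 1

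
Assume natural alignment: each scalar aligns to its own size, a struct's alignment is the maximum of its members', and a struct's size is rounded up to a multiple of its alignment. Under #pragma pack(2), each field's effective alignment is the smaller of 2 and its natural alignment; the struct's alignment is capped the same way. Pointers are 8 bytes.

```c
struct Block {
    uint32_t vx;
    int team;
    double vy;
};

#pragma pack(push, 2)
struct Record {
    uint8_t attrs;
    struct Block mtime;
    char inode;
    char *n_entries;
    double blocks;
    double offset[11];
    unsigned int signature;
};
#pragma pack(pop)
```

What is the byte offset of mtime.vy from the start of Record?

Block: vx at 0 (size 4, align 4) → ends 4; team at 4 (size 4, align 4) → ends 8; vy at 8 (size 8, align 8) → ends 16; total 16 bytes, alignment 8
attrs at 0 (size 1, align 1) → ends 1
pad 1 to align 2 for mtime
mtime at 2 (size 16, align 2) → ends 18
within Block: vy at 8
2 + 8 = 10

10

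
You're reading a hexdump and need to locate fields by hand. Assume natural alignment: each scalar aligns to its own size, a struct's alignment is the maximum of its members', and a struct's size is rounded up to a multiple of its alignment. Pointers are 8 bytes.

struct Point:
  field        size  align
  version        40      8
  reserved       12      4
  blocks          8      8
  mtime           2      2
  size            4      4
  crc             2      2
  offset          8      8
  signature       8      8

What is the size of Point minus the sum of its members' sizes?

@0: version [40B, align 8] → 40
@40: reserved [12B, align 4] → 52
+4 pad (align 8)
@56: blocks [8B, align 8] → 64
@64: mtime [2B, align 2] → 66
+2 pad (align 4)
@68: size [4B, align 4] → 72
@72: crc [2B, align 2] → 74
+6 pad (align 8)
@80: offset [8B, align 8] → 88
@88: signature [8B, align 8] → 96
size 96, align 8
data bytes 84, size 96 → padding 12

12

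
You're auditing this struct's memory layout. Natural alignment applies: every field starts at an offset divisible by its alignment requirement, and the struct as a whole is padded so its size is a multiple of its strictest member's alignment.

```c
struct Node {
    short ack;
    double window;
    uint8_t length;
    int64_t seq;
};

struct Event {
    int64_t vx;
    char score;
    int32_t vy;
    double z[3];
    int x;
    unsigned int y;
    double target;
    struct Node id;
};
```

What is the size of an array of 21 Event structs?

Node: @0: ack [2B, align 2] → 2; +6 pad (align 8); @8: window [8B, align 8] → 16; @16: length [1B, align 1] → 17; +7 pad (align 8); @24: seq [8B, align 8] → 32; size 32, align 8
@0: vx [8B, align 8] → 8
@8: score [1B, align 1] → 9
+3 pad (align 4)
@12: vy [4B, align 4] → 16
@16: z [24B, align 8] → 40
@40: x [4B, align 4] → 44
@44: y [4B, align 4] → 48
@48: target [8B, align 8] → 56
@56: id [32B, align 8] → 88
size 88, align 8
array of 21: 21 × 88 = 1848

1848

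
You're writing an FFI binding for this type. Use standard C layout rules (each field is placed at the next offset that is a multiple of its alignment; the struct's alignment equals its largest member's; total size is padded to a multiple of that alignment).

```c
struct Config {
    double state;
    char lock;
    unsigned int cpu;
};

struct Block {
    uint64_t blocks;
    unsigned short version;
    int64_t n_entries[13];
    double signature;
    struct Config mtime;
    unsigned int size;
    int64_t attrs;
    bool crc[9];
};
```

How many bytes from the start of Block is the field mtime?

128

Config: @0: state [8B, align 8] → 8; @8: lock [1B, align 1] → 9; +3 pad (align 4); @12: cpu [4B, align 4] → 16; size 16, align 8
@0: blocks [8B, align 8] → 8
@8: version [2B, align 2] → 10
+6 pad (align 8)
@16: n_entries [104B, align 8] → 120
@120: signature [8B, align 8] → 128
@128: mtime [16B, align 8] → 144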